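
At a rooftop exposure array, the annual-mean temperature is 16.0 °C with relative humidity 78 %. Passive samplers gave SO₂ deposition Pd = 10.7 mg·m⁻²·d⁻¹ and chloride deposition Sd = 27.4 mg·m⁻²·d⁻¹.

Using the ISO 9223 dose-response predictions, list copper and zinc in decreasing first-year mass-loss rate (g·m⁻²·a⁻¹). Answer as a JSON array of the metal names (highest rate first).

copper: f(T) = -0.080·(T−10) [T>10 °C] = -0.4800
  Pd branch = 0.0053·Pd^0.26·e^(0.059·RH+f) = 0.6054 μm/a
  Sd branch = 0.01025·Sd^0.27·e^(0.036·RH+0.049·T) = 0.9097 μm/a
  sum: 0.6054 + 0.9097 → r_corr = 1.515 μm/a
  mass loss = 1.515 μm/a × 8.96 g/cm³ = 13.58 g·m⁻²·a⁻¹
zinc: T>10 °C ⇒ hinge -0.071·(16.0−10) = -0.4260
  SO₂ term: 0.0129·10.7^0.44·exp(0.046·78-0.4260) = 0.8645
  Sd branch = 0.0175·Sd^0.57·e^(0.008·RH+0.085·T) = 0.8398 μm/a
  r_corr = 0.8645 + 0.8398 = 1.704 μm/a
  mass loss = 1.704 μm/a × 7.14 g/cm³ = 12.17 g·m⁻²·a⁻¹
Ordering by g·m⁻²·a⁻¹: copper (13.6) > zinc (12.2)

["copper", "zinc"]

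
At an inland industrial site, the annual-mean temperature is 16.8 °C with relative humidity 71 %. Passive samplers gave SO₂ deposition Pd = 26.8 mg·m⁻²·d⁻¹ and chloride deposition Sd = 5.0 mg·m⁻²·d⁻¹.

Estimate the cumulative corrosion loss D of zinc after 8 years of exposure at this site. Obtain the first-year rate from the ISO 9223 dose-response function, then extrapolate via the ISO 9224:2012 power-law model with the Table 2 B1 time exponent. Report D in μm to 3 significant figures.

zinc: temperature factor f = -0.071·(6.8) = -0.4828
  sulphur-dioxide contribution → 0.8865 μm/a
  chloride contribution → 0.3223 μm/a
  total first-year rate 1.209 μm/a
Long-term exponent b (ISO 9224 Table 2, B1) = 0.813
  D(8) = 1.209 × 8^0.813 = 1.209 × 5.423 = 6.555 μm

D(8) = 6.56 μm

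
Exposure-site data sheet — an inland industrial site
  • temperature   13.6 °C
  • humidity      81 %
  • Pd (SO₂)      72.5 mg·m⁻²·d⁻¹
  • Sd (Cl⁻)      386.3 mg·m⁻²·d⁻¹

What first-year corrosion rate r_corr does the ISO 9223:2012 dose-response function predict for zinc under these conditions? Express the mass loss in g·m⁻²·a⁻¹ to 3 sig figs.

r_corr = 42.1 g·m⁻²·a⁻¹

zinc: T>10 °C ⇒ hinge -0.071·(13.6−10) = -0.2556
  Pd branch = 0.0129·Pd^0.44·e^(0.046·RH+f) = 2.731 μm/a
  Cl⁻ term: 0.0175·386.3^0.57·exp(0.008·81+0.085·13.6) = 3.17
  r_corr = 2.731 + 3.17 = 5.901 μm/a
Convert to mass loss: 5.901 μm/a × 7.14 g/cm³ = 42.13 g·m⁻²·a⁻¹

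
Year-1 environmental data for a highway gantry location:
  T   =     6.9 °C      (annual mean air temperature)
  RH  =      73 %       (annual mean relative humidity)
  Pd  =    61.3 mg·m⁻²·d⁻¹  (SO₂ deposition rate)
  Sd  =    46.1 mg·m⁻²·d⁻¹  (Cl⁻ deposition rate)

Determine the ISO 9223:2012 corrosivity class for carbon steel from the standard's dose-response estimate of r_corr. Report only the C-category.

carbon steel: T≤10 °C ⇒ hinge +0.150·(6.9−10) = -0.4650
  SO₂ term: 1.77·61.3^0.52·exp(0.02·73-0.4650) = 40.7
  Sd branch = 0.102·Sd^0.62·e^(0.033·RH+0.04·T) = 16.08 μm/a
  r_corr = 40.7 + 16.08 = 56.77 μm/a
Category bounds: 50…80 μm/a bracket r_corr ⇒ C4

C4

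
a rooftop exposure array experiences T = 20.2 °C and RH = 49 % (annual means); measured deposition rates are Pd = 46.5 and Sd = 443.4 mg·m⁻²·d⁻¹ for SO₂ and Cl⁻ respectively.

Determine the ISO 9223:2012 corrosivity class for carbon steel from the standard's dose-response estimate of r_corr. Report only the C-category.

C4

carbon steel: temperature factor f = -0.054·(10.2) = -0.5508
  sulphur-dioxide contribution → 20.02 μm/a
  chloride contribution → 50.44 μm/a
  total first-year rate 70.46 μm/a
70.5 μm/a falls in (50, 80] for carbon steel → category C4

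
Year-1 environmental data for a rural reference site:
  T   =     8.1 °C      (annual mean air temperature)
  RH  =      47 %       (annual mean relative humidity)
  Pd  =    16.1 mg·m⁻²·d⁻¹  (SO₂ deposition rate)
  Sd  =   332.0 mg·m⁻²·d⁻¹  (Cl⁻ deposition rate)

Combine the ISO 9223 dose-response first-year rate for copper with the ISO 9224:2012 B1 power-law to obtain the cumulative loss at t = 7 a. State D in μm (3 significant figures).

copper: temperature factor f = +0.126·(-1.9) = -0.2394
  SO₂ term: 0.0053·16.1^0.26·exp(0.059·47-0.2394) = 0.1375
  Cl⁻ term: 0.01025·332.0^0.27·exp(0.036·47+0.049·8.1) = 0.3969
  sum: 0.1375 + 0.3969 → r_corr = 0.5344 μm/a
Long-term exponent b (ISO 9224 Table 2, B1) = 0.667
  D(7) = 0.5344 × 7^0.667 = 0.5344 × 3.662 = 1.957 μm

D(7) = 1.96 μm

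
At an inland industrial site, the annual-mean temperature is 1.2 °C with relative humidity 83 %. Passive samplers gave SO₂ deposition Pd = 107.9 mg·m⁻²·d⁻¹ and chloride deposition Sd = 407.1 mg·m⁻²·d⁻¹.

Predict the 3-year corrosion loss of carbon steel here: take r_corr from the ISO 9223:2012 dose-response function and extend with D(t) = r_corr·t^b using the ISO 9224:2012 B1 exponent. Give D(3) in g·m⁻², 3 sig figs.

carbon steel: temperature factor f = +0.150·(-8.8) = -1.3200
  sulphur-dioxide contribution → 28.37 μm/a
  chloride contribution → 68.71 μm/a
  ⇒ r_corr(carbon steel) = 97.07 μm/a
ISO 9224: D(t) = r_corr · t^b with b = 0.523 (carbon steel, B1)
  D(3) = 97.07 × 3^0.523 = 97.07 × 1.776 = 172.4 μm
  Mass loss = 172.4 μm × 7.85 g/cm³ = 1354 g·m⁻²

D(3) = 1.35e+03 g·m⁻²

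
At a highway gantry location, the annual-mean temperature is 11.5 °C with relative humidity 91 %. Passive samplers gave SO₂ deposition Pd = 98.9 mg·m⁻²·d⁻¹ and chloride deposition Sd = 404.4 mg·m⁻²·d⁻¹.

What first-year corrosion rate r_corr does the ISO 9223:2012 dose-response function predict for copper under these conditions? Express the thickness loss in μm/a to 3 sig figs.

r_corr = 5.74 μm/a

copper: T>10 °C ⇒ hinge -0.080·(11.5−10) = -0.1200
  Pd branch = 0.0053·Pd^0.26·e^(0.059·RH+f) = 3.331 μm/a
  Cl⁻ term: 0.01025·404.4^0.27·exp(0.036·91+0.049·11.5) = 2.41
  sum: 3.331 + 2.41 → r_corr = 5.742 μm/a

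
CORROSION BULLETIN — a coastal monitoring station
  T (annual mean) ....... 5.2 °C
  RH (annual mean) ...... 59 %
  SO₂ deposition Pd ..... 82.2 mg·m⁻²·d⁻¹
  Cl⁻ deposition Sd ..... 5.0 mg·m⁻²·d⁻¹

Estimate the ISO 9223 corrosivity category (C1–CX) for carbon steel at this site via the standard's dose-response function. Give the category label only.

carbon steel: f(T) = +0.150·(T−10) [T≤10 °C] = -0.7200
  Pd branch = 1.77·Pd^0.52·e^(0.02·RH+f) = 27.76 μm/a
  Sd branch = 0.102·Sd^0.62·e^(0.033·RH+0.04·T) = 2.387 μm/a
  sum: 27.76 + 2.387 → r_corr = 30.15 μm/a
Category bounds: 25…50 μm/a bracket r_corr ⇒ C3

C3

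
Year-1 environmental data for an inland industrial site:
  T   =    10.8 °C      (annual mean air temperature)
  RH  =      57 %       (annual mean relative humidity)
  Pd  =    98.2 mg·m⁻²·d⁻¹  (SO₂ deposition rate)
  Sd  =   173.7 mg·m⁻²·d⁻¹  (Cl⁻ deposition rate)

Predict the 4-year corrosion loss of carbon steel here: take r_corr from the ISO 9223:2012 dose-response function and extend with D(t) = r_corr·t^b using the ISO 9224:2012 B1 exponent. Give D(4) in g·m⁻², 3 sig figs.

carbon steel: T>10 °C ⇒ hinge -0.054·(10.8−10) = -0.0432
  SO₂ term: 1.77·98.2^0.52·exp(0.02·57-0.0432) = 57.57
  Cl⁻ term: 0.102·173.7^0.62·exp(0.033·57+0.04·10.8) = 25.22
  r_corr = 57.57 + 25.22 = 82.79 μm/a
Power-law: D(4) = r_corr · 4^0.523
  D(4) = 82.79 × 4^0.523 = 82.79 × 2.065 = 171 μm
  Mass loss = 171 μm × 7.85 g/cm³ = 1342 g·m⁻²

D(4) = 1.34e+03 g·m⁻²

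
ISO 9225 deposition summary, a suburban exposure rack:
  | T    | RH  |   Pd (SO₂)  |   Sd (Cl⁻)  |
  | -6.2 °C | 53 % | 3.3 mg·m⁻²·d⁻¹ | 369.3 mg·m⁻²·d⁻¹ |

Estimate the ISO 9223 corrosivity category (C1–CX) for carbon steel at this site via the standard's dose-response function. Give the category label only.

carbon steel: T≤10 °C ⇒ hinge +0.150·(-6.2−10) = -2.4300
  sulphur-dioxide contribution → 0.8368 μm/a
  chloride contribution → 17.88 μm/a
  ⇒ r_corr(carbon steel) = 18.71 μm/a
18.7 μm/a falls in (1.3, 25] for carbon steel → category C2

C2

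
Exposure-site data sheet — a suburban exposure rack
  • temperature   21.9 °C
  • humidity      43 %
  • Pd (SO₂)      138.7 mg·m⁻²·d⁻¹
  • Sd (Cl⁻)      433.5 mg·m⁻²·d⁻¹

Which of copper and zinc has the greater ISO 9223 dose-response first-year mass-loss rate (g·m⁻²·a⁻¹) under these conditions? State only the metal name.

zinc

copper: temperature factor f = -0.080·(11.9) = -0.9520
  Pd branch = 0.0053·Pd^0.26·e^(0.059·RH+f) = 0.09323 μm/a
  Sd branch = 0.01025·Sd^0.27·e^(0.036·RH+0.049·T) = 0.7262 μm/a
  sum: 0.09323 + 0.7262 → r_corr = 0.8194 μm/a
  mass loss = 0.8194 μm/a × 8.96 g/cm³ = 7.342 g·m⁻²·a⁻¹
zinc: T>10 °C ⇒ hinge -0.071·(21.9−10) = -0.8449
  SO₂ term: 0.0129·138.7^0.44·exp(0.046·43-0.8449) = 0.3509
  Cl⁻ term: 0.0175·433.5^0.57·exp(0.008·43+0.085·21.9) = 5.058
  sum: 0.3509 + 5.058 → r_corr = 5.409 μm/a
  mass loss = 5.409 μm/a × 7.14 g/cm³ = 38.62 g·m⁻²·a⁻¹
Ordering by g·m⁻²·a⁻¹: zinc (38.6) > copper (7.34)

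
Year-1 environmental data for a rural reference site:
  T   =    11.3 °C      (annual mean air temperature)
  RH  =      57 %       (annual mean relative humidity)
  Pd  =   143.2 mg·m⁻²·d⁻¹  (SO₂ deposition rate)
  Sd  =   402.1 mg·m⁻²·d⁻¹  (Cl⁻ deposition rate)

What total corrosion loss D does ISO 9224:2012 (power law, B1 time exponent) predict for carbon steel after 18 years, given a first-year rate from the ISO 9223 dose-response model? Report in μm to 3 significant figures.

D(18) = 505 μm

carbon steel: f(T) = -0.054·(T−10) [T>10 °C] = -0.0702
  SO₂ term: 1.77·143.2^0.52·exp(0.02·57-0.0702) = 68.18
  Sd branch = 0.102·Sd^0.62·e^(0.033·RH+0.04·T) = 43.3 μm/a
  r_corr = 68.18 + 43.3 = 111.5 μm/a
Power-law: D(18) = r_corr · 18^0.523
  D(18) = 111.5 × 18^0.523 = 111.5 × 4.534 = 505.5 μm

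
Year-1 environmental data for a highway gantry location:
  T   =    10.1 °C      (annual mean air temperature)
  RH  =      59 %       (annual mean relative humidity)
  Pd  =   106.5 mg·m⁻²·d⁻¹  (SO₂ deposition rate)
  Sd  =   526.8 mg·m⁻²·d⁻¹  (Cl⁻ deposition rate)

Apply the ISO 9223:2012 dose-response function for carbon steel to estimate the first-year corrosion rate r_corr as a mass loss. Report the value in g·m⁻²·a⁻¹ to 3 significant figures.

carbon steel: temperature factor f = -0.054·(0.1) = -0.0054
  Pd branch = 1.77·Pd^0.52·e^(0.02·RH+f) = 64.91 μm/a
  Cl⁻ term: 0.102·526.8^0.62·exp(0.033·59+0.04·10.1) = 52.13
  r_corr = 64.91 + 52.13 = 117 μm/a
Convert to mass loss: 117 μm/a × 7.85 g/cm³ = 918.7 g·m⁻²·a⁻¹

r_corr = 919 g·m⁻²·a⁻¹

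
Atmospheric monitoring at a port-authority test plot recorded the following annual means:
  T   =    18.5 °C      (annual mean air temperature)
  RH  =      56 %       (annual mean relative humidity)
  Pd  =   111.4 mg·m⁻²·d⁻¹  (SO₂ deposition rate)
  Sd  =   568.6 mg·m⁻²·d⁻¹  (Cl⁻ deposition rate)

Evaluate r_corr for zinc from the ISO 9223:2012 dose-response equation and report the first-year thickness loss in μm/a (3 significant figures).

r_corr = 5.64 μm/a

zinc: T>10 °C ⇒ hinge -0.071·(18.5−10) = -0.6035
  SO₂ term: 0.0129·111.4^0.44·exp(0.046·56-0.6035) = 0.7377
  Cl⁻ term: 0.0175·568.6^0.57·exp(0.008·56+0.085·18.5) = 4.906
  sum: 0.7377 + 4.906 → r_corr = 5.644 μm/a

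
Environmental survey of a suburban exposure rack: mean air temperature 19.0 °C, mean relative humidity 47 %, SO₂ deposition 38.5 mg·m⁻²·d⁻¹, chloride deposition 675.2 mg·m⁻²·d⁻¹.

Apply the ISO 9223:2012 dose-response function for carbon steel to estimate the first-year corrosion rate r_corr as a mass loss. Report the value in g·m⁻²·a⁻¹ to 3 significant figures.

r_corr = 605 g·m⁻²·a⁻¹

carbon steel: f(T) = -0.054·(T−10) [T>10 °C] = -0.4860
  Pd branch = 1.77·Pd^0.52·e^(0.02·RH+f) = 18.6 μm/a
  Cl⁻ term: 0.102·675.2^0.62·exp(0.033·47+0.04·19.0) = 58.41
  sum: 18.6 + 58.41 → r_corr = 77.02 μm/a
Convert to mass loss: 77.02 μm/a × 7.85 g/cm³ = 604.6 g·m⁻²·a⁻¹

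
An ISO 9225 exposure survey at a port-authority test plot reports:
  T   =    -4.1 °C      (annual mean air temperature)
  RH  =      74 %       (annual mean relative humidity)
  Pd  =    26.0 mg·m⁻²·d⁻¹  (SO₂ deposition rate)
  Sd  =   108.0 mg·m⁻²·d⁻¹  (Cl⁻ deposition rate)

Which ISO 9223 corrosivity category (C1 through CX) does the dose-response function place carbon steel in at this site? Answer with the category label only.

C2

carbon steel: T≤10 °C ⇒ hinge +0.150·(-4.1−10) = -2.1150
  SO₂ term: 1.77·26.0^0.52·exp(0.02·74-2.1150) = 5.105
  Cl⁻ term: 0.102·108.0^0.62·exp(0.033·74+0.04·-4.1) = 18.14
  r_corr = 5.105 + 18.14 = 23.25 μm/a
23.2 μm/a falls in (1.3, 25] for carbon steel → category C2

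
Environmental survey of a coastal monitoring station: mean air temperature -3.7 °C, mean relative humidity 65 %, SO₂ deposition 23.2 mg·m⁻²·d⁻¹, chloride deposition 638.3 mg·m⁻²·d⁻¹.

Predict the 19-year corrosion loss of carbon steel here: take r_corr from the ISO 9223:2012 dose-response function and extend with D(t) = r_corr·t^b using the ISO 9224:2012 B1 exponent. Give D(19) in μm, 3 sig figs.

carbon steel: f(T) = +0.150·(T−10) [T≤10 °C] = -2.0550
  sulphur-dioxide contribution → 4.267 μm/a
  chloride contribution → 41.21 μm/a
  total first-year rate 45.48 μm/a
ISO 9224: D(t) = r_corr · t^b with b = 0.523 (carbon steel, B1)
  D(19) = 45.48 × 19^0.523 = 45.48 × 4.664 = 212.1 μm

D(19) = 212 μm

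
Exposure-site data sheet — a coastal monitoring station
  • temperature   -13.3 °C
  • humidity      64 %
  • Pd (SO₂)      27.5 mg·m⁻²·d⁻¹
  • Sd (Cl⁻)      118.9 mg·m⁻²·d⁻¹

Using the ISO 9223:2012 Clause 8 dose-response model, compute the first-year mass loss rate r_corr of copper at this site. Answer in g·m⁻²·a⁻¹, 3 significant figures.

copper: T≤10 °C ⇒ hinge +0.126·(-13.3−10) = -2.9358
  sulphur-dioxide contribution → 0.02907 μm/a
  chloride contribution → 0.1944 μm/a
  ⇒ r_corr(copper) = 0.2234 μm/a
Convert to mass loss: 0.2234 μm/a × 8.96 g/cm³ = 2.002 g·m⁻²·a⁻¹

r_corr = 2.00 g·m⁻²·a⁻¹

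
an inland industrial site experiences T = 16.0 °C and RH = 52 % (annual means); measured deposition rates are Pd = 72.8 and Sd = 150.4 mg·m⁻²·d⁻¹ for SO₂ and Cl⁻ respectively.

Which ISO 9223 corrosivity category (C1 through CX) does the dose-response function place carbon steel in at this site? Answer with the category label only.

carbon steel: T>10 °C ⇒ hinge -0.054·(16.0−10) = -0.3240
  Pd branch = 1.77·Pd^0.52·e^(0.02·RH+f) = 33.67 μm/a
  Cl⁻ term: 0.102·150.4^0.62·exp(0.033·52+0.04·16.0) = 24.08
  r_corr = 33.67 + 24.08 = 57.75 μm/a
ISO 9223 Table 2 (carbon steel): 50 < 57.8 ≤ 80 μm/a ⇒ C4

C4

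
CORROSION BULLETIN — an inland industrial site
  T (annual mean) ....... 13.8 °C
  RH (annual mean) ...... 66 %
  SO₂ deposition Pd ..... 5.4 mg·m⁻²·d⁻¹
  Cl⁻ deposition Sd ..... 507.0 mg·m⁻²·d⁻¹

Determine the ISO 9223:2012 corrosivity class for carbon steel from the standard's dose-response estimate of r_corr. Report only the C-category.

C5

carbon steel: temperature factor f = -0.054·(3.8) = -0.2052
  SO₂ term: 1.77·5.4^0.52·exp(0.02·66-0.2052) = 12.97
  Cl⁻ term: 0.102·507.0^0.62·exp(0.033·66+0.04·13.8) = 74.36
  sum: 12.97 + 74.36 → r_corr = 87.33 μm/a
87.3 μm/a falls in (80, 200] for carbon steel → category C5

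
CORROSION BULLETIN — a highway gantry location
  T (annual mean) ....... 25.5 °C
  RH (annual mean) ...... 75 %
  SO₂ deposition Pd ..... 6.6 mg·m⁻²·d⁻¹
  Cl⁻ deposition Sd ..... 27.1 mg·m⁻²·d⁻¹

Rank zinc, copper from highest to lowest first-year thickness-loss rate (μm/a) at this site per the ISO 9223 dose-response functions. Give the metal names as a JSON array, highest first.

["zinc", "copper"]

zinc: f(T) = -0.071·(T−10) [T>10 °C] = -1.1005
  SO₂ term: 0.0129·6.6^0.44·exp(0.046·75-1.1005) = 0.3101
  Sd branch = 0.0175·Sd^0.57·e^(0.008·RH+0.085·T) = 1.827 μm/a
  sum: 0.3101 + 1.827 → r_corr = 2.137 μm/a
copper: f(T) = -0.080·(T−10) [T>10 °C] = -1.2400
  SO₂ term: 0.0053·6.6^0.26·exp(0.059·75-1.2400) = 0.2092
  Sd branch = 0.01025·Sd^0.27·e^(0.036·RH+0.049·T) = 1.297 μm/a
  r_corr = 0.2092 + 1.297 = 1.506 μm/a
Ordering by μm/a: zinc (2.14) > copper (1.51)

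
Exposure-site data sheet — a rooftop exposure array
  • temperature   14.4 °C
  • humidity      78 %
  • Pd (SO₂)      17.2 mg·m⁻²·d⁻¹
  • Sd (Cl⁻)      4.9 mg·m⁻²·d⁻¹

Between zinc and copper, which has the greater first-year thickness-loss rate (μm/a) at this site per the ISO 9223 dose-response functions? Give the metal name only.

zinc

zinc: f(T) = -0.071·(T−10) [T>10 °C] = -0.3124
  sulphur-dioxide contribution → 1.193 μm/a
  chloride contribution → 0.2748 μm/a
  total first-year rate 1.468 μm/a
copper: temperature factor f = -0.080·(4.4) = -0.3520
  sulphur-dioxide contribution → 0.7785 μm/a
  chloride contribution → 0.5285 μm/a
  total first-year rate 1.307 μm/a
Ordering by μm/a: zinc (1.47) > copper (1.31)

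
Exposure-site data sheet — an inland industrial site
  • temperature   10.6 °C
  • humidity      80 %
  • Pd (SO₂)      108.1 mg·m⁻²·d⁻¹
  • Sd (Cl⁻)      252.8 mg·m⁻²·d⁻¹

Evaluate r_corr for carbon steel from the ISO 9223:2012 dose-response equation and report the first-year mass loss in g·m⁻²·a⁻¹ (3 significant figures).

carbon steel: f(T) = -0.054·(T−10) [T>10 °C] = -0.0324
  sulphur-dioxide contribution → 96.91 μm/a
  chloride contribution → 67.45 μm/a
  ⇒ r_corr(carbon steel) = 164.4 μm/a
Convert to mass loss: 164.4 μm/a × 7.85 g/cm³ = 1290 g·m⁻²·a⁻¹

r_corr = 1.29e+03 g·m⁻²·a⁻¹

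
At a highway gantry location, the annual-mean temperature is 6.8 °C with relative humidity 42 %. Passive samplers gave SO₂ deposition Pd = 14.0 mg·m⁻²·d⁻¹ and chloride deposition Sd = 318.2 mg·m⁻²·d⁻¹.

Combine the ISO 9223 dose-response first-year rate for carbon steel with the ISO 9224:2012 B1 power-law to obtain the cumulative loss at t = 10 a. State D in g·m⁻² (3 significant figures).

carbon steel: temperature factor f = +0.150·(-3.2) = -0.4800
  SO₂ term: 1.77·14.0^0.52·exp(0.02·42-0.4800) = 10.01
  Sd branch = 0.102·Sd^0.62·e^(0.033·RH+0.04·T) = 19.07 μm/a
  r_corr = 10.01 + 19.07 = 29.08 μm/a
ISO 9224: D(t) = r_corr · t^b with b = 0.523 (carbon steel, B1)
  D(10) = 29.08 × 10^0.523 = 29.08 × 3.334 = 96.95 μm
  Mass loss = 96.95 μm × 7.85 g/cm³ = 761 g·m⁻²

D(10) = 761 g·m⁻²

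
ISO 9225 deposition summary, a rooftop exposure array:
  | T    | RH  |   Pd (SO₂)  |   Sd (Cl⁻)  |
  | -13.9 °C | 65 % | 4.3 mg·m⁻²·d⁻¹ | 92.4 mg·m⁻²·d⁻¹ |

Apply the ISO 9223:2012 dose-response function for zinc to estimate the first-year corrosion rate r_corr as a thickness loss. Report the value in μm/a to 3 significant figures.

zinc: T≤10 °C ⇒ hinge +0.038·(-13.9−10) = -0.9082
  Pd branch = 0.0129·Pd^0.44·e^(0.046·RH+f) = 0.1965 μm/a
  Cl⁻ term: 0.0175·92.4^0.57·exp(0.008·65+0.085·-13.9) = 0.1192
  sum: 0.1965 + 0.1192 → r_corr = 0.3157 μm/a

r_corr = 0.316 μm/a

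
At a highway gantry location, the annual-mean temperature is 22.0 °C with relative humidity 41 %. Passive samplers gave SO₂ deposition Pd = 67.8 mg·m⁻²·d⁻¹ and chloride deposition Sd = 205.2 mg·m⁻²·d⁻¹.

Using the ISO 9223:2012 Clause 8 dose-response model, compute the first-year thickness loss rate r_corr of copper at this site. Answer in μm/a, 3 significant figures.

r_corr = 0.623 μm/a

copper: temperature factor f = -0.080·(12.0) = -0.9600
  Pd branch = 0.0053·Pd^0.26·e^(0.059·RH+f) = 0.06824 μm/a
  Sd branch = 0.01025·Sd^0.27·e^(0.036·RH+0.049·T) = 0.5549 μm/a
  sum: 0.06824 + 0.5549 → r_corr = 0.6231 μm/a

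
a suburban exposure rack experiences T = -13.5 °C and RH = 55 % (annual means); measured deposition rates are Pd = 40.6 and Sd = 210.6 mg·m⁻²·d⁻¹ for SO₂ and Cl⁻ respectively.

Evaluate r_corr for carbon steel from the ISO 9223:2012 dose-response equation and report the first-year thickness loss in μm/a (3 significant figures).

r_corr = 11.1 μm/a

carbon steel: f(T) = +0.150·(T−10) [T≤10 °C] = -3.5250
  Pd branch = 1.77·Pd^0.52·e^(0.02·RH+f) = 1.075 μm/a
  Sd branch = 0.102·Sd^0.62·e^(0.033·RH+0.04·T) = 10.07 μm/a
  sum: 1.075 + 10.07 → r_corr = 11.14 μm/a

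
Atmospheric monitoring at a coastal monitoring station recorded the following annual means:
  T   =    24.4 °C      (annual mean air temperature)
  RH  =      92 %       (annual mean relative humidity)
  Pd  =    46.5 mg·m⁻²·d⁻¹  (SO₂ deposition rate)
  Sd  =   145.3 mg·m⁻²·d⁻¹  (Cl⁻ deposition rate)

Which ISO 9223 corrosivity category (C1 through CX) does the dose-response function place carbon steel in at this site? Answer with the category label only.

C5

carbon steel: temperature factor f = -0.054·(14.4) = -0.7776
  SO₂ term: 1.77·46.5^0.52·exp(0.02·92-0.7776) = 37.71
  Cl⁻ term: 0.102·145.3^0.62·exp(0.033·92+0.04·24.4) = 123.5
  sum: 37.71 + 123.5 → r_corr = 161.2 μm/a
Category bounds: 80…200 μm/a bracket r_corr ⇒ C5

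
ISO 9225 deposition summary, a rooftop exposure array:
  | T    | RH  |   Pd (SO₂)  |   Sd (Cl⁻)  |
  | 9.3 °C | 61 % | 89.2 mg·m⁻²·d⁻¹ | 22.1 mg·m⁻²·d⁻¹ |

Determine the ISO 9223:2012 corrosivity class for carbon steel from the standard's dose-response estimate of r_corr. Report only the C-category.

carbon steel: f(T) = +0.150·(T−10) [T≤10 °C] = -0.1050
  SO₂ term: 1.77·89.2^0.52·exp(0.02·61-0.1050) = 55.77
  Cl⁻ term: 0.102·22.1^0.62·exp(0.033·61+0.04·9.3) = 7.549
  sum: 55.77 + 7.549 → r_corr = 63.32 μm/a
Category bounds: 50…80 μm/a bracket r_corr ⇒ C4

C4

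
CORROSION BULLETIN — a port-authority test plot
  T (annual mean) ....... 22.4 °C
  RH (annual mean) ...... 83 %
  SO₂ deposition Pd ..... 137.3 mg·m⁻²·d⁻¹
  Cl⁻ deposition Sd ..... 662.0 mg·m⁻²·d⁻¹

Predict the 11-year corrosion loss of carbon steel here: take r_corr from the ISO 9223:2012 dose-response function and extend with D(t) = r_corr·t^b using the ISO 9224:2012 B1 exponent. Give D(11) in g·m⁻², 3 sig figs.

D(11) = 7.66e+03 g·m⁻²

carbon steel: f(T) = -0.054·(T−10) [T>10 °C] = -0.6696
  sulphur-dioxide contribution → 61.62 μm/a
  chloride contribution → 216.9 μm/a
  ⇒ r_corr(carbon steel) = 278.5 μm/a
ISO 9224: D(t) = r_corr · t^b with b = 0.523 (carbon steel, B1)
  D(11) = 278.5 × 11^0.523 = 278.5 × 3.505 = 976 μm
  Mass loss = 976 μm × 7.85 g/cm³ = 7662 g·m⁻²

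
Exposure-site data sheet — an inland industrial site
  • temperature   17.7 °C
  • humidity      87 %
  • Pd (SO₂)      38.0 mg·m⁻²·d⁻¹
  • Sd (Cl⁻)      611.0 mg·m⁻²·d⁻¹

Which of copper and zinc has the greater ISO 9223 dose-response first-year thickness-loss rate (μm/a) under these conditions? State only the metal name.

zinc

copper: T>10 °C ⇒ hinge -0.080·(17.7−10) = -0.6160
  SO₂ term: 0.0053·38.0^0.26·exp(0.059·87-0.6160) = 1.249
  Cl⁻ term: 0.01025·611.0^0.27·exp(0.036·87+0.049·17.7) = 3.161
  r_corr = 1.249 + 3.161 = 4.411 μm/a
zinc: temperature factor f = -0.071·(7.7) = -0.5467
  Pd branch = 0.0129·Pd^0.44·e^(0.046·RH+f) = 2.024 μm/a
  Cl⁻ term: 0.0175·611.0^0.57·exp(0.008·87+0.085·17.7) = 6.12
  r_corr = 2.024 + 6.12 = 8.144 μm/a
Ordering by μm/a: zinc (8.14) > copper (4.41)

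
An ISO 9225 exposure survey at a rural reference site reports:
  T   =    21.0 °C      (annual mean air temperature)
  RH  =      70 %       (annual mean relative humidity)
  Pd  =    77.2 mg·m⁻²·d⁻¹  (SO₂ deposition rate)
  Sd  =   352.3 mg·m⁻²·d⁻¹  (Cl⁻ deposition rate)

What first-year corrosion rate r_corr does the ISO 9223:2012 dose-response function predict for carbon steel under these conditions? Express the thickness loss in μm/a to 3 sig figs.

carbon steel: temperature factor f = -0.054·(11.0) = -0.5940
  sulphur-dioxide contribution → 37.98 μm/a
  chloride contribution → 90.31 μm/a
  total first-year rate 128.3 μm/a

r_corr = 128 μm/a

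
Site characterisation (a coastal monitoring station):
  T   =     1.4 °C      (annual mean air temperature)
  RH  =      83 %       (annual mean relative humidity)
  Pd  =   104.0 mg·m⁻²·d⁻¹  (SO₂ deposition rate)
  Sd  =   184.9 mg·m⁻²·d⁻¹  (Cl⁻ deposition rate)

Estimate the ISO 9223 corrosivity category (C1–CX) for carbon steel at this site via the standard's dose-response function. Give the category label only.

carbon steel: f(T) = +0.150·(T−10) [T≤10 °C] = -1.2900
  Pd branch = 1.77·Pd^0.52·e^(0.02·RH+f) = 28.68 μm/a
  Sd branch = 0.102·Sd^0.62·e^(0.033·RH+0.04·T) = 42.46 μm/a
  sum: 28.68 + 42.46 → r_corr = 71.13 μm/a
Category bounds: 50…80 μm/a bracket r_corr ⇒ C4

C4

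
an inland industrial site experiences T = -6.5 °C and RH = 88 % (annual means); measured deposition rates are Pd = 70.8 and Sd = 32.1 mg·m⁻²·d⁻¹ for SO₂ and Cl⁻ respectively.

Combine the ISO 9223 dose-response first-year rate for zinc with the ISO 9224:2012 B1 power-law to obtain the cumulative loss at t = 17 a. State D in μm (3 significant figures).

D(17) = 27.2 μm

zinc: temperature factor f = +0.038·(-16.5) = -0.6270
  SO₂ term: 0.0129·70.8^0.44·exp(0.046·88-0.6270) = 2.572
  Sd branch = 0.0175·Sd^0.57·e^(0.008·RH+0.085·T) = 0.1471 μm/a
  r_corr = 2.572 + 0.1471 = 2.719 μm/a
Power-law: D(17) = r_corr · 17^0.813
  D(17) = 2.719 × 17^0.813 = 2.719 × 10.01 = 27.22 μm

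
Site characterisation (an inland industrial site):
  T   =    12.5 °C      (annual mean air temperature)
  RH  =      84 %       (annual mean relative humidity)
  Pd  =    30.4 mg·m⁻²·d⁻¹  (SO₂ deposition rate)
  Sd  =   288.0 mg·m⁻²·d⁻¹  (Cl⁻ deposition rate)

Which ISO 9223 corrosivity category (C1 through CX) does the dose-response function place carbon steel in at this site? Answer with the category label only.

carbon steel: f(T) = -0.054·(T−10) [T>10 °C] = -0.1350
  sulphur-dioxide contribution → 48.98 μm/a
  chloride contribution → 90.04 μm/a
  ⇒ r_corr(carbon steel) = 139 μm/a
139 μm/a falls in (80, 200] for carbon steel → category C5

C5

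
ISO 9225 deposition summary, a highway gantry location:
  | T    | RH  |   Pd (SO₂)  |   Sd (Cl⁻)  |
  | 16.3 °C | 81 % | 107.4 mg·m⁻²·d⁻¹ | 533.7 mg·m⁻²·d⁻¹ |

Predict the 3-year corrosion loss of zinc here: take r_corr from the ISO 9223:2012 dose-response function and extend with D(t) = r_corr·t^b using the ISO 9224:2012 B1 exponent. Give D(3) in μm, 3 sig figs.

zinc: temperature factor f = -0.071·(6.3) = -0.4473
  sulphur-dioxide contribution → 2.68 μm/a
  chloride contribution → 4.794 μm/a
  total first-year rate 7.475 μm/a
Long-term exponent b (ISO 9224 Table 2, B1) = 0.813
  D(3) = 7.475 × 3^0.813 = 7.475 × 2.443 = 18.26 μm

D(3) = 18.3 μm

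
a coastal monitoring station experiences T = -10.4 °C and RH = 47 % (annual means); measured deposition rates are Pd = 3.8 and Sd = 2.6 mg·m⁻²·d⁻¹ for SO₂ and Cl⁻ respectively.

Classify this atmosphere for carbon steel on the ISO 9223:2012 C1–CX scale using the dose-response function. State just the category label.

C1

carbon steel: temperature factor f = +0.150·(-20.4) = -3.0600
  sulphur-dioxide contribution → 0.4254 μm/a
  chloride contribution → 0.5739 μm/a
  ⇒ r_corr(carbon steel) = 0.9992 μm/a
0.999 μm/a falls in (0, 1.3] for carbon steel → category C1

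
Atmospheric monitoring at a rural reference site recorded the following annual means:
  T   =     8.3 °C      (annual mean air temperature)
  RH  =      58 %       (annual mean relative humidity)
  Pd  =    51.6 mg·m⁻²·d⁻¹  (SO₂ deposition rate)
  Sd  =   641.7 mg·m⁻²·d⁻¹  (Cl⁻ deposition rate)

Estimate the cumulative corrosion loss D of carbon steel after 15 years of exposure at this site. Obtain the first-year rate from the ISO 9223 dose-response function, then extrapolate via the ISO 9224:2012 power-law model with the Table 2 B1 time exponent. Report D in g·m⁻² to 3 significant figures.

D(15) = 2.82e+03 g·m⁻²

carbon steel: T≤10 °C ⇒ hinge +0.150·(8.3−10) = -0.2550
  sulphur-dioxide contribution → 34.01 μm/a
  chloride contribution → 53.04 μm/a
  ⇒ r_corr(carbon steel) = 87.04 μm/a
Long-term exponent b (ISO 9224 Table 2, B1) = 0.523
  D(15) = 87.04 × 15^0.523 = 87.04 × 4.122 = 358.8 μm
  Mass loss = 358.8 μm × 7.85 g/cm³ = 2816 g·m⁻²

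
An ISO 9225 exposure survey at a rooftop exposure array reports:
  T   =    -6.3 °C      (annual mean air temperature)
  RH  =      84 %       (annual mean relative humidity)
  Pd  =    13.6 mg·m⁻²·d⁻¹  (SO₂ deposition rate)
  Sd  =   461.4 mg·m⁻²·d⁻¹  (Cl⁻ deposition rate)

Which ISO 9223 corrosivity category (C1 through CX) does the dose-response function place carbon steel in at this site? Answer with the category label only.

carbon steel: f(T) = +0.150·(T−10) [T≤10 °C] = -2.4450
  Pd branch = 1.77·Pd^0.52·e^(0.02·RH+f) = 3.2 μm/a
  Sd branch = 0.102·Sd^0.62·e^(0.033·RH+0.04·T) = 56.85 μm/a
  sum: 3.2 + 56.85 → r_corr = 60.05 μm/a
Category bounds: 50…80 μm/a bracket r_corr ⇒ C4

C4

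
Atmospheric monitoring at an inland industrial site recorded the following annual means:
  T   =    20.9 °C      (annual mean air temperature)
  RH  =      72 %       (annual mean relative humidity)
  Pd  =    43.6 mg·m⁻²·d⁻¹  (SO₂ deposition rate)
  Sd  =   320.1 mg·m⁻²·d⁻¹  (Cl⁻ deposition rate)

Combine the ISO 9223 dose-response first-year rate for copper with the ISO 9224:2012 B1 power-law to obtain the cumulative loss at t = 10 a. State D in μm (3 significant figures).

copper: f(T) = -0.080·(T−10) [T>10 °C] = -0.8720
  Pd branch = 0.0053·Pd^0.26·e^(0.059·RH+f) = 0.4137 μm/a
  Cl⁻ term: 0.01025·320.1^0.27·exp(0.036·72+0.049·20.9) = 1.81
  r_corr = 0.4137 + 1.81 = 2.223 μm/a
Power-law: D(10) = r_corr · 10^0.667
  D(10) = 2.223 × 10^0.667 = 2.223 × 4.645 = 10.33 μm

D(10) = 10.3 μm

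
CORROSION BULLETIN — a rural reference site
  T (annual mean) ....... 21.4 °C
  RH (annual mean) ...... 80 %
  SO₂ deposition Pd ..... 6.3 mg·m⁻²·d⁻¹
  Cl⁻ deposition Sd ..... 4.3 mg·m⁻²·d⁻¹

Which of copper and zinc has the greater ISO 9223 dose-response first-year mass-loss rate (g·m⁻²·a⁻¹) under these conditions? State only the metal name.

copper

copper: T>10 °C ⇒ hinge -0.080·(21.4−10) = -0.9120
  Pd branch = 0.0053·Pd^0.26·e^(0.059·RH+f) = 0.3854 μm/a
  Cl⁻ term: 0.01025·4.3^0.27·exp(0.036·80+0.049·21.4) = 0.7726
  sum: 0.3854 + 0.7726 → r_corr = 1.158 μm/a
  mass loss = 1.158 μm/a × 8.96 g/cm³ = 10.38 g·m⁻²·a⁻¹
zinc: f(T) = -0.071·(T−10) [T>10 °C] = -0.8094
  SO₂ term: 0.0129·6.3^0.44·exp(0.046·80-0.8094) = 0.5117
  Cl⁻ term: 0.0175·4.3^0.57·exp(0.008·80+0.085·21.4) = 0.4699
  sum: 0.5117 + 0.4699 → r_corr = 0.9816 μm/a
  mass loss = 0.9816 μm/a × 7.14 g/cm³ = 7.009 g·m⁻²·a⁻¹
Ordering by g·m⁻²·a⁻¹: copper (10.4) > zinc (7.01)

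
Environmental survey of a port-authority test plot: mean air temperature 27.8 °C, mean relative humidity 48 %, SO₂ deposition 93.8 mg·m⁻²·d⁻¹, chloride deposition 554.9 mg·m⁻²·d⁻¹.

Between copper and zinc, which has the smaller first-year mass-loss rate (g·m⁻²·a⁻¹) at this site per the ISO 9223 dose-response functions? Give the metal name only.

copper: f(T) = -0.080·(T−10) [T>10 °C] = -1.4240
  sulphur-dioxide contribution → 0.07056 μm/a
  chloride contribution → 1.241 μm/a
  total first-year rate 1.311 μm/a
  mass loss = 1.311 μm/a × 8.96 g/cm³ = 11.75 g·m⁻²·a⁻¹
zinc: temperature factor f = -0.071·(17.8) = -1.2638
  sulphur-dioxide contribution → 0.2446 μm/a
  chloride contribution → 10.01 μm/a
  total first-year rate 10.25 μm/a
  mass loss = 10.25 μm/a × 7.14 g/cm³ = 73.19 g·m⁻²·a⁻¹
Ordering by g·m⁻²·a⁻¹: zinc (73.2) > copper (11.8)

copper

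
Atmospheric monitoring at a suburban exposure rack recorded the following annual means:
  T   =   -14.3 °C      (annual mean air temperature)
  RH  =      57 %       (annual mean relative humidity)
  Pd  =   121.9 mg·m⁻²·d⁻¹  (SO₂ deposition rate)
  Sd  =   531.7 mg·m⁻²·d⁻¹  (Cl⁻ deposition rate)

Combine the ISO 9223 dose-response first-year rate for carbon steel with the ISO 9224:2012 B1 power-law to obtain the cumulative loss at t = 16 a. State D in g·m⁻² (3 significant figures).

carbon steel: f(T) = +0.150·(T−10) [T≤10 °C] = -3.6450
  sulphur-dioxide contribution → 1.757 μm/a
  chloride contribution → 18.49 μm/a
  ⇒ r_corr(carbon steel) = 20.25 μm/a
ISO 9224: D(t) = r_corr · t^b with b = 0.523 (carbon steel, B1)
  D(16) = 20.25 × 16^0.523 = 20.25 × 4.263 = 86.33 μm
  Mass loss = 86.33 μm × 7.85 g/cm³ = 677.7 g·m⁻²

D(16) = 678 g·m⁻²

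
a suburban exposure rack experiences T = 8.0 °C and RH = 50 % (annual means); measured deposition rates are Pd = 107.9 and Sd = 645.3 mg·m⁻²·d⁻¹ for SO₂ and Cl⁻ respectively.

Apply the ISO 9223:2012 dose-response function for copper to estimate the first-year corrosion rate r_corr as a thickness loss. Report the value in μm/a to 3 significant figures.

copper: f(T) = +0.126·(T−10) [T≤10 °C] = -0.2520
  Pd branch = 0.0053·Pd^0.26·e^(0.059·RH+f) = 0.2658 μm/a
  Cl⁻ term: 0.01025·645.3^0.27·exp(0.036·50+0.049·8.0) = 0.5264
  r_corr = 0.2658 + 0.5264 = 0.7922 μm/a

r_corr = 0.792 μm/a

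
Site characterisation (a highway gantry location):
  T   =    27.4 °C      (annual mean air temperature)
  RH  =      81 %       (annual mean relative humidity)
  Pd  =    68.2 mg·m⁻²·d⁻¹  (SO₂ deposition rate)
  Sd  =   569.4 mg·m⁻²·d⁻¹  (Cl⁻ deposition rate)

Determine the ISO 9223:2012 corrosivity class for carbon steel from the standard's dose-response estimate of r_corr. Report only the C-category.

CX

carbon steel: T>10 °C ⇒ hinge -0.054·(27.4−10) = -0.9396
  SO₂ term: 1.77·68.2^0.52·exp(0.02·81-0.9396) = 31.41
  Sd branch = 0.102·Sd^0.62·e^(0.033·RH+0.04·T) = 225.8 μm/a
  sum: 31.41 + 225.8 → r_corr = 257.3 μm/a
257 μm/a falls in (200, 700] for carbon steel → category CX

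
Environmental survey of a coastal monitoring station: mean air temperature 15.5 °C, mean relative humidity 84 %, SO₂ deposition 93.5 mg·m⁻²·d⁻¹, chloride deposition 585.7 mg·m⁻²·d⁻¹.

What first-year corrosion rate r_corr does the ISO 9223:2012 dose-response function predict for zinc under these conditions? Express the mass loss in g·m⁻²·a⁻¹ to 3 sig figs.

r_corr = 56.4 g·m⁻²·a⁻¹

zinc: temperature factor f = -0.071·(5.5) = -0.3905
  sulphur-dioxide contribution → 3.064 μm/a
  chloride contribution → 4.838 μm/a
  total first-year rate 7.902 μm/a
Convert to mass loss: 7.902 μm/a × 7.14 g/cm³ = 56.42 g·m⁻²·a⁻¹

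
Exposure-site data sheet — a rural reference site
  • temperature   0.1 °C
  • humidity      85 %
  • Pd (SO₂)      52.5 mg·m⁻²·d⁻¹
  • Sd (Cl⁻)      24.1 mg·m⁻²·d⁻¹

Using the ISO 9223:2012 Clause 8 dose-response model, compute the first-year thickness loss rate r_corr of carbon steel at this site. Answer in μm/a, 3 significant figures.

r_corr = 29.4 μm/a

carbon steel: temperature factor f = +0.150·(-9.9) = -1.4850
  sulphur-dioxide contribution → 17.21 μm/a
  chloride contribution → 12.17 μm/a
  ⇒ r_corr(carbon steel) = 29.38 μm/a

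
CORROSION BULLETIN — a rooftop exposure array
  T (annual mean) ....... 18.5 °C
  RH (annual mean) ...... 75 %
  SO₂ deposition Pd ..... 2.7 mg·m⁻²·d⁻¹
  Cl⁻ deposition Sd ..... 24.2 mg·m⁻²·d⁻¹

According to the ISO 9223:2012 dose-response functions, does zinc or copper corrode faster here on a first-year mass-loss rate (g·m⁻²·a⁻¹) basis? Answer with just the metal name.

copper

zinc: f(T) = -0.071·(T−10) [T>10 °C] = -0.6035
  SO₂ term: 0.0129·2.7^0.44·exp(0.046·75-0.6035) = 0.344
  Cl⁻ term: 0.0175·24.2^0.57·exp(0.008·75+0.085·18.5) = 0.9448
  r_corr = 0.344 + 0.9448 = 1.289 μm/a
  mass loss = 1.289 μm/a × 7.14 g/cm³ = 9.202 g·m⁻²·a⁻¹
copper: temperature factor f = -0.080·(8.5) = -0.6800
  Pd branch = 0.0053·Pd^0.26·e^(0.059·RH+f) = 0.2903 μm/a
  Cl⁻ term: 0.01025·24.2^0.27·exp(0.036·75+0.049·18.5) = 0.8926
  r_corr = 0.2903 + 0.8926 = 1.183 μm/a
  mass loss = 1.183 μm/a × 8.96 g/cm³ = 10.6 g·m⁻²·a⁻¹
Ordering by g·m⁻²·a⁻¹: copper (10.6) > zinc (9.2)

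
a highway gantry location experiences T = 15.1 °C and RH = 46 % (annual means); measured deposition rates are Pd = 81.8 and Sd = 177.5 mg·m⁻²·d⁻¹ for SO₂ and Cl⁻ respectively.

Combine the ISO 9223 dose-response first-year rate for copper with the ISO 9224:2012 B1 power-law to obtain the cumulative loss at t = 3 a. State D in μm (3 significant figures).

D(3) = 1.30 μm

copper: f(T) = -0.080·(T−10) [T>10 °C] = -0.4080
  Pd branch = 0.0053·Pd^0.26·e^(0.059·RH+f) = 0.1671 μm/a
  Cl⁻ term: 0.01025·177.5^0.27·exp(0.036·46+0.049·15.1) = 0.4555
  r_corr = 0.1671 + 0.4555 = 0.6227 μm/a
ISO 9224: D(t) = r_corr · t^b with b = 0.667 (copper, B1)
  D(3) = 0.6227 × 3^0.667 = 0.6227 × 2.081 = 1.296 μm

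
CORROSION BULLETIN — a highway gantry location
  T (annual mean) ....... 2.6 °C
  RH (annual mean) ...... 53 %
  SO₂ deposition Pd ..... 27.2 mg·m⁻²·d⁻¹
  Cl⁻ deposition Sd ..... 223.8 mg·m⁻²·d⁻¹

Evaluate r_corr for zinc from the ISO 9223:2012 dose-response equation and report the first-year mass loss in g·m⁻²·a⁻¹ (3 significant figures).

r_corr = 8.61 g·m⁻²·a⁻¹

zinc: T≤10 °C ⇒ hinge +0.038·(2.6−10) = -0.2812
  sulphur-dioxide contribution → 0.477 μm/a
  chloride contribution → 0.7287 μm/a
  total first-year rate 1.206 μm/a
Convert to mass loss: 1.206 μm/a × 7.14 g/cm³ = 8.609 g·m⁻²·a⁻¹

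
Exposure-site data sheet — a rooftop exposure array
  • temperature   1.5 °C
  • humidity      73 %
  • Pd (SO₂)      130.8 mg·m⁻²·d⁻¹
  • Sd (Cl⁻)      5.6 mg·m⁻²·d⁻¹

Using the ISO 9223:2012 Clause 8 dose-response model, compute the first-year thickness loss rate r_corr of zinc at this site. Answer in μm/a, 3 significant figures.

zinc: T≤10 °C ⇒ hinge +0.038·(1.5−10) = -0.3230
  Pd branch = 0.0129·Pd^0.44·e^(0.046·RH+f) = 2.291 μm/a
  Cl⁻ term: 0.0175·5.6^0.57·exp(0.008·73+0.085·1.5) = 0.09517
  r_corr = 2.291 + 0.09517 = 2.386 μm/a

r_corr = 2.39 μm/a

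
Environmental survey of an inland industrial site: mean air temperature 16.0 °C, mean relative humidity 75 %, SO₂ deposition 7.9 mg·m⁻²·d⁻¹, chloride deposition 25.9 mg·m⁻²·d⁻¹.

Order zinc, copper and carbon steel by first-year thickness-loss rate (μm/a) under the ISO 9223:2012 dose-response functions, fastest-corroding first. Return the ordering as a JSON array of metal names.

["carbon steel", "zinc", "copper"]

zinc: f(T) = -0.071·(T−10) [T>10 °C] = -0.4260
  SO₂ term: 0.0129·7.9^0.44·exp(0.046·75-0.4260) = 0.6589
  Sd branch = 0.0175·Sd^0.57·e^(0.008·RH+0.085·T) = 0.794 μm/a
  r_corr = 0.6589 + 0.794 = 1.453 μm/a
copper: f(T) = -0.080·(T−10) [T>10 °C] = -0.4800
  Pd branch = 0.0053·Pd^0.26·e^(0.059·RH+f) = 0.4688 μm/a
  Sd branch = 0.01025·Sd^0.27·e^(0.036·RH+0.049·T) = 0.8043 μm/a
  r_corr = 0.4688 + 0.8043 = 1.273 μm/a
carbon steel: T>10 °C ⇒ hinge -0.054·(16.0−10) = -0.3240
  SO₂ term: 1.77·7.9^0.52·exp(0.02·75-0.3240) = 16.81
  Cl⁻ term: 0.102·25.9^0.62·exp(0.033·75+0.04·16.0) = 17.29
  r_corr = 16.81 + 17.29 = 34.09 μm/a
Ordering by μm/a: carbon steel (34.1) > zinc (1.45) > copper (1.27)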